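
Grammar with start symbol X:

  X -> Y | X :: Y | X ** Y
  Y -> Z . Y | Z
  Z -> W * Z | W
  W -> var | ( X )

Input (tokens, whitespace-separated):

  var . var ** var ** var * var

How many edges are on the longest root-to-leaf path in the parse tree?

7

[X [X [X [Y [Z [W var]] . [Y [Z [W var]]]]] ** [Y [Z [W var]]]] ** [Y [Z [W var] * [Z [W var]]]]]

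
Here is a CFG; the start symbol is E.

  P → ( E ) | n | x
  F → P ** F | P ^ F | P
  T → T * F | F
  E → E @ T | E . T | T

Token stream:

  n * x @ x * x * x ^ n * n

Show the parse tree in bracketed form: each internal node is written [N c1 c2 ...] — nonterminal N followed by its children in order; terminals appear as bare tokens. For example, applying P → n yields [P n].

[E [E [T [T [F [P n]]] * [F [P x]]]] @ [T [T [T [T [F [P x]]] * [F [P x]]] * [F [P x] ^ [F [P n]]]] * [F [P n]]]]

E
E @ T
T @ T
T * F @ T
F * F @ T
P * F @ T
n * F @ T
n * P @ T
n * x @ T
n * x @ T * F
n * x @ T * F * F
n * x @ T * F * F * F
n * x @ F * F * F * F
n * x @ P * F * F * F
n * x @ x * F * F * F
n * x @ x * P * F * F
n * x @ x * x * F * F
n * x @ x * x * P ^ F * F
n * x @ x * x * x ^ F * F
n * x @ x * x * x ^ P * F
n * x @ x * x * x ^ n * F
n * x @ x * x * x ^ n * P
n * x @ x * x * x ^ n * n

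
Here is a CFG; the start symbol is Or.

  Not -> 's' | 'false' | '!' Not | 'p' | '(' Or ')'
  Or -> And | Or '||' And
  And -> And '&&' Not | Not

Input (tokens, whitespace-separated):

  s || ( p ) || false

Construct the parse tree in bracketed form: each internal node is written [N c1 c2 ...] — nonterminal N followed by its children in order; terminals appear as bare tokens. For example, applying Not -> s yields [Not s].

[Or [Or [Or [And [Not s]]] || [And [Not ( [Or [And [Not p]]] )]]] || [And [Not false]]]

Or
Or || And
Or || And || And
And || And || And
Not || And || And
s || And || And
s || Not || And
s || ( Or ) || And
s || ( And ) || And
s || ( Not ) || And
s || ( p ) || And
s || ( p ) || Not
s || ( p ) || false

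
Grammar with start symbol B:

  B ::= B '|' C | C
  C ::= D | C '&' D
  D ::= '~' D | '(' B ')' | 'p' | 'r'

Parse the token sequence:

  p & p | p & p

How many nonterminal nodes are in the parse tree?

10

[B [B [C [C [D p]] & [D p]]] | [C [C [D p]] & [D p]]]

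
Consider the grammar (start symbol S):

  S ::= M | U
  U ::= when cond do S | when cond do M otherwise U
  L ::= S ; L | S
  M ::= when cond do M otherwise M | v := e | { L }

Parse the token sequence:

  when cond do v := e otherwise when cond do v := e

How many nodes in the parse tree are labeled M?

[S [U when cond do [M v := e] otherwise [U when cond do [S [M v := e]]]]]

2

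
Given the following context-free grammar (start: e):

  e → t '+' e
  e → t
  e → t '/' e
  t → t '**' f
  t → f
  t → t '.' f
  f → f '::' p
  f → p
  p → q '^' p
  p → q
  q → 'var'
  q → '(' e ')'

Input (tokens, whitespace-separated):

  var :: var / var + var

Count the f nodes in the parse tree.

[e [t [f [f [p [q var]]] :: [p [q var]]]] / [e [t [f [p [q var]]]] + [e [t [f [p [q var]]]]]]]

4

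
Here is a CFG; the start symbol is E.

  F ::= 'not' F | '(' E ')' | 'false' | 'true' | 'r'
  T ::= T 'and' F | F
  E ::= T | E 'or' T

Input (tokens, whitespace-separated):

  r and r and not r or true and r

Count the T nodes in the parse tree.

[E [E [T [T [T [F r]] and [F r]] and [F not [F r]]]] or [T [T [F true]] and [F r]]]

5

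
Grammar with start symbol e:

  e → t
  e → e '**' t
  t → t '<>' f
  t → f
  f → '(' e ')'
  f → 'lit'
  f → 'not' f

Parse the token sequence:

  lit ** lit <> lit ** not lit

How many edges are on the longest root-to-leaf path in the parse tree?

[e [e [e [t [f lit]]] ** [t [t [f lit]] <> [f lit]]] ** [t [f not [f lit]]]]

5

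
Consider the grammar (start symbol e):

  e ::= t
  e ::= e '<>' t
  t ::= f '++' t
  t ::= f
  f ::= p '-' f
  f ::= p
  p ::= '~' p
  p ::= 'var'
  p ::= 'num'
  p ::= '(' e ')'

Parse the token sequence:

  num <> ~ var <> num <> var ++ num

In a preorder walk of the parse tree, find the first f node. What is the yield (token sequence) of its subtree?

[e [e [e [e [t [f [p num]]]] <> [t [f [p ~ [p var]]]]] <> [t [f [p num]]]] <> [t [f [p var]] ++ [t [f [p num]]]]]

num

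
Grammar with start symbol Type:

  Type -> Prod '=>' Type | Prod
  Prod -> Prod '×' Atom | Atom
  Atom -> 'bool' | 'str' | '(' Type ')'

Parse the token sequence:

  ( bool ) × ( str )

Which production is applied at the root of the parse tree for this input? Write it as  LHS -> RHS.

Type -> Prod

[Type [Prod [Prod [Atom ( [Type [Prod [Atom bool]]] )]] × [Atom ( [Type [Prod [Atom str]]] )]]]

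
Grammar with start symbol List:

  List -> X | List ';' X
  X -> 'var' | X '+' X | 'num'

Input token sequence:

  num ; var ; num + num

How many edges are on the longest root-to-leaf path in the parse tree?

[List [List [List [X num]] ; [X var]] ; [X [X num] + [X num]]]

4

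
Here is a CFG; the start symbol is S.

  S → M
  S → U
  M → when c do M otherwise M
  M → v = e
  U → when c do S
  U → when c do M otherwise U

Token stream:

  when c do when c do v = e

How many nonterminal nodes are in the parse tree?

[S [U when c do [S [U when c do [S [M v = e]]]]]]

6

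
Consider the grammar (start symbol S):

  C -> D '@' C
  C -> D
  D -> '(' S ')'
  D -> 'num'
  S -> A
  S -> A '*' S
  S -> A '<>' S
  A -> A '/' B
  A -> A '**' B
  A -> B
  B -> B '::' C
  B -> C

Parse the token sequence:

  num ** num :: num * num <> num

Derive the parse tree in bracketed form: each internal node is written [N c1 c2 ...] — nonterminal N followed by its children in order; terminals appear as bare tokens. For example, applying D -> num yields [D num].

S
A * S
A ** B * S
B ** B * S
C ** B * S
D ** B * S
num ** B * S
num ** B :: C * S
num ** C :: C * S
num ** D :: C * S
num ** num :: C * S
num ** num :: D * S
num ** num :: num * S
num ** num :: num * A <> S
num ** num :: num * B <> S
num ** num :: num * C <> S
num ** num :: num * D <> S
num ** num :: num * num <> S
num ** num :: num * num <> A
num ** num :: num * num <> B
num ** num :: num * num <> C
num ** num :: num * num <> D
num ** num :: num * num <> num

[S [A [A [B [C [D num]]]] ** [B [B [C [D num]]] :: [C [D num]]]] * [S [A [B [C [D num]]]] <> [S [A [B [C [D num]]]]]]]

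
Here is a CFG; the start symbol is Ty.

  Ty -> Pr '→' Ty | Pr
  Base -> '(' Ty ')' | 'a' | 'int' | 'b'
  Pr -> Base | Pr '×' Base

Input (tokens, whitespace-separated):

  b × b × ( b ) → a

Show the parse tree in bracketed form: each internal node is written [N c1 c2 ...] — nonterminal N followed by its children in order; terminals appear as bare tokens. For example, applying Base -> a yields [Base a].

Ty
Pr → Ty
Pr × Base → Ty
Pr × Base × Base → Ty
Base × Base × Base → Ty
b × Base × Base → Ty
b × b × Base → Ty
b × b × ( Ty ) → Ty
b × b × ( Pr ) → Ty
b × b × ( Base ) → Ty
b × b × ( b ) → Ty
b × b × ( b ) → Pr
b × b × ( b ) → Base
b × b × ( b ) → a

[Ty [Pr [Pr [Pr [Base b]] × [Base b]] × [Base ( [Ty [Pr [Base b]]] )]] → [Ty [Pr [Base a]]]]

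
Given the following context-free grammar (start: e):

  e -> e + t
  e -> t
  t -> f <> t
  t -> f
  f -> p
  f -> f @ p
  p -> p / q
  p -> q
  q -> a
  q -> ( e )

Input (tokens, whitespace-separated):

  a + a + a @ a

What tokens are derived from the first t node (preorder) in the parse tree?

a

[e [e [e [t [f [p [q a]]]]] + [t [f [p [q a]]]]] + [t [f [f [p [q a]]] @ [p [q a]]]]]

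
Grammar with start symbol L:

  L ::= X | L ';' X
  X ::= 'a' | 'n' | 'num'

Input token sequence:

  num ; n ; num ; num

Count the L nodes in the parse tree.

4

[L [L [L [L [X num]] ; [X n]] ; [X num]] ; [X num]]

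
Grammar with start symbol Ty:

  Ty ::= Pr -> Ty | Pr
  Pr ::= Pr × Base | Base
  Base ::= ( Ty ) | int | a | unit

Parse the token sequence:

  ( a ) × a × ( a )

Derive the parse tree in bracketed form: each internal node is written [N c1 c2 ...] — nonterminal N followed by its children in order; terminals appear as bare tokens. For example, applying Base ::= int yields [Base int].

Ty
Pr
Pr × Base
Pr × Base × Base
Base × Base × Base
( Ty ) × Base × Base
( Pr ) × Base × Base
( Base ) × Base × Base
( a ) × Base × Base
( a ) × a × Base
( a ) × a × ( Ty )
( a ) × a × ( Pr )
( a ) × a × ( Base )
( a ) × a × ( a )

[Ty [Pr [Pr [Pr [Base ( [Ty [Pr [Base a]]] )]] × [Base a]] × [Base ( [Ty [Pr [Base a]]] )]]]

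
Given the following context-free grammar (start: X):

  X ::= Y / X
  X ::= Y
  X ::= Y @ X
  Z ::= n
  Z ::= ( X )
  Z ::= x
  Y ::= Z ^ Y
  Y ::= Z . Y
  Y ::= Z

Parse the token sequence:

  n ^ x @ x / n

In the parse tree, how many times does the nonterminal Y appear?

4

[X [Y [Z n] ^ [Y [Z x]]] @ [X [Y [Z x]] / [X [Y [Z n]]]]]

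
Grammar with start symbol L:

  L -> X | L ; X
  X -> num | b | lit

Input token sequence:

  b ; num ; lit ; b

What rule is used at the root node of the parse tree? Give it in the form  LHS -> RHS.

L -> L ; X

[L [L [L [L [X b]] ; [X num]] ; [X lit]] ; [X b]]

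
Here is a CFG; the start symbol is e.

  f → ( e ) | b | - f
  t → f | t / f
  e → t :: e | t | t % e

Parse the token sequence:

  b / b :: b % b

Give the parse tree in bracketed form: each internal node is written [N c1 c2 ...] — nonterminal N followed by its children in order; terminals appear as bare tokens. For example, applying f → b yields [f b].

e
t :: e
t / f :: e
f / f :: e
b / f :: e
b / b :: e
b / b :: t % e
b / b :: f % e
b / b :: b % e
b / b :: b % t
b / b :: b % f
b / b :: b % b

[e [t [t [f b]] / [f b]] :: [e [t [f b]] % [e [t [f b]]]]]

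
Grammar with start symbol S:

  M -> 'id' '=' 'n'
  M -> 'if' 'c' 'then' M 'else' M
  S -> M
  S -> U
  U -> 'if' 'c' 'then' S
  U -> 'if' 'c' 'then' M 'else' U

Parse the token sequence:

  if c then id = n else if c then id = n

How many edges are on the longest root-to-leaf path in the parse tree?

5

[S [U if c then [M id = n] else [U if c then [S [M id = n]]]]]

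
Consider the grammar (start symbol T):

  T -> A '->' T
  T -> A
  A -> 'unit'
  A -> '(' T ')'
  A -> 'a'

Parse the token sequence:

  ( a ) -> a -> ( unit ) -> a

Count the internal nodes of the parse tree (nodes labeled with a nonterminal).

[T [A ( [T [A a]] )] -> [T [A a] -> [T [A ( [T [A unit]] )] -> [T [A a]]]]]

12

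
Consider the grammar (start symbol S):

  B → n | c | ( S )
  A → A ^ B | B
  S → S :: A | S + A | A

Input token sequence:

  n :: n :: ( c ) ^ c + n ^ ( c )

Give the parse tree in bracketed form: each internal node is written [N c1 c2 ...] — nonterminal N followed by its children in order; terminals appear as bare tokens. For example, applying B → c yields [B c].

[S [S [S [S [A [B n]]] :: [A [B n]]] :: [A [A [B ( [S [A [B c]]] )]] ^ [B c]]] + [A [A [B n]] ^ [B ( [S [A [B c]]] )]]]

S
S + A
S :: A + A
S :: A :: A + A
A :: A :: A + A
B :: A :: A + A
n :: A :: A + A
n :: B :: A + A
n :: n :: A + A
n :: n :: A ^ B + A
n :: n :: B ^ B + A
n :: n :: ( S ) ^ B + A
n :: n :: ( A ) ^ B + A
n :: n :: ( B ) ^ B + A
n :: n :: ( c ) ^ B + A
n :: n :: ( c ) ^ c + A
n :: n :: ( c ) ^ c + A ^ B
n :: n :: ( c ) ^ c + B ^ B
n :: n :: ( c ) ^ c + n ^ B
n :: n :: ( c ) ^ c + n ^ ( S )
n :: n :: ( c ) ^ c + n ^ ( A )
n :: n :: ( c ) ^ c + n ^ ( B )
n :: n :: ( c ) ^ c + n ^ ( c )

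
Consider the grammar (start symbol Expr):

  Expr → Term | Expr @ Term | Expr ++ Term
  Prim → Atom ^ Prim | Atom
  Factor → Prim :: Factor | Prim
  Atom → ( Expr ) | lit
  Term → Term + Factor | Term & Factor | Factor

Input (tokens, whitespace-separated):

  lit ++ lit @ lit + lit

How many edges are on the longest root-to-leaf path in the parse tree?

[Expr [Expr [Expr [Term [Factor [Prim [Atom lit]]]]] ++ [Term [Factor [Prim [Atom lit]]]]] @ [Term [Term [Factor [Prim [Atom lit]]]] + [Factor [Prim [Atom lit]]]]]

7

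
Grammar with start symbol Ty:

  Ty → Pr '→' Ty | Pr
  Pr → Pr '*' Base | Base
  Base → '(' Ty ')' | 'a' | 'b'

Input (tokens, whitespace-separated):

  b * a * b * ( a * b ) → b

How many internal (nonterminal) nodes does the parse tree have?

[Ty [Pr [Pr [Pr [Pr [Base b]] * [Base a]] * [Base b]] * [Base ( [Ty [Pr [Pr [Base a]] * [Base b]]] )]] → [Ty [Pr [Base b]]]]

17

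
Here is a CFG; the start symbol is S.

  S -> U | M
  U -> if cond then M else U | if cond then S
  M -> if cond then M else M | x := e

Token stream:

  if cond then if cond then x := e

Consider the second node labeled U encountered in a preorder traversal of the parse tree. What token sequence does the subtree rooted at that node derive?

if cond then x := e

[S [U if cond then [S [U if cond then [S [M x := e]]]]]]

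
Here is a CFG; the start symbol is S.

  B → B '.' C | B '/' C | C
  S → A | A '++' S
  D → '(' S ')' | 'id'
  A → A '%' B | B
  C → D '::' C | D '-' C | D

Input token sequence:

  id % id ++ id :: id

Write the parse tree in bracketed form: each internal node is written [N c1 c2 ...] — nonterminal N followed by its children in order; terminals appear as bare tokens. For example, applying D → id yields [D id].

S
A ++ S
A % B ++ S
B % B ++ S
C % B ++ S
D % B ++ S
id % B ++ S
id % C ++ S
id % D ++ S
id % id ++ S
id % id ++ A
id % id ++ B
id % id ++ C
id % id ++ D :: C
id % id ++ id :: C
id % id ++ id :: D
id % id ++ id :: id

[S [A [A [B [C [D id]]]] % [B [C [D id]]]] ++ [S [A [B [C [D id] :: [C [D id]]]]]]]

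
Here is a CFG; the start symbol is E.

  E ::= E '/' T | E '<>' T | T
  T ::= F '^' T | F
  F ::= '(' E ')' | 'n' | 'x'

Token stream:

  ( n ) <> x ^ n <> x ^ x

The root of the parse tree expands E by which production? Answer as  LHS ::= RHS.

[E [E [E [T [F ( [E [T [F n]]] )]]] <> [T [F x] ^ [T [F n]]]] <> [T [F x] ^ [T [F x]]]]

E ::= E '<>' T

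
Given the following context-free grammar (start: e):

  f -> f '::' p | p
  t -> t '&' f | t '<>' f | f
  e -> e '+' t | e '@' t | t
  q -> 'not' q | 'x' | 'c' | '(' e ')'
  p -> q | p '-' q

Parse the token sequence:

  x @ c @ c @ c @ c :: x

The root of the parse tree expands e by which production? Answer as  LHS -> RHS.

e -> e '@' t

[e [e [e [e [e [t [f [p [q x]]]]] @ [t [f [p [q c]]]]] @ [t [f [p [q c]]]]] @ [t [f [p [q c]]]]] @ [t [f [f [p [q c]]] :: [p [q x]]]]]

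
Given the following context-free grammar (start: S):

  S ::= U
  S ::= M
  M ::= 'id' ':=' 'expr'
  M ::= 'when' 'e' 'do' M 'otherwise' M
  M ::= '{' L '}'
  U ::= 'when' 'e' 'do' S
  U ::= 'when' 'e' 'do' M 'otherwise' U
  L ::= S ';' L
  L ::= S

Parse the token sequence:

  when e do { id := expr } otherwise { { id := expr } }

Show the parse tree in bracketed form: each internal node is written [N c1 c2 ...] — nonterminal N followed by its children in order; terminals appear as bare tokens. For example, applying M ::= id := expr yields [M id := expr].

[S [M when e do [M { [L [S [M id := expr]]] }] otherwise [M { [L [S [M { [L [S [M id := expr]]] }]]] }]]]

S
M
when e do M otherwise M
when e do { L } otherwise M
when e do { S } otherwise M
when e do { M } otherwise M
when e do { id := expr } otherwise M
when e do { id := expr } otherwise { L }
when e do { id := expr } otherwise { S }
when e do { id := expr } otherwise { M }
when e do { id := expr } otherwise { { L } }
when e do { id := expr } otherwise { { S } }
when e do { id := expr } otherwise { { M } }
when e do { id := expr } otherwise { { id := expr } }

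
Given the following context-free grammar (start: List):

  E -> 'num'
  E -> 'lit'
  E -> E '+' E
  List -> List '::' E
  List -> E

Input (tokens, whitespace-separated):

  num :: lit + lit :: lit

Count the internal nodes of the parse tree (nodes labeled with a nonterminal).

[List [List [List [E num]] :: [E [E lit] + [E lit]]] :: [E lit]]

8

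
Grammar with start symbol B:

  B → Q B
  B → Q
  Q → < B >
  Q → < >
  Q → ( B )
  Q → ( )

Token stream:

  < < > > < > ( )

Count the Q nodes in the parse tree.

4

[B [Q < [B [Q < >]] >] [B [Q < >] [B [Q ( )]]]]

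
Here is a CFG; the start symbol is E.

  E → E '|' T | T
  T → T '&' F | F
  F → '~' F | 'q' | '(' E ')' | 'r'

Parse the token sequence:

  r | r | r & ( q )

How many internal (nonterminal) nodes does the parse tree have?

[E [E [E [T [F r]]] | [T [F r]]] | [T [T [F r]] & [F ( [E [T [F q]]] )]]]

14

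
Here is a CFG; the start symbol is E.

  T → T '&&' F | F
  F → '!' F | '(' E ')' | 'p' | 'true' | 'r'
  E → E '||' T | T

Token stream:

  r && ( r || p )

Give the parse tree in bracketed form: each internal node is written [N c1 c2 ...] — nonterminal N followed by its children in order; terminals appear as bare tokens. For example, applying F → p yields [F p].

E
T
T && F
F && F
r && F
r && ( E )
r && ( E || T )
r && ( T || T )
r && ( F || T )
r && ( r || T )
r && ( r || F )
r && ( r || p )

[E [T [T [F r]] && [F ( [E [E [T [F r]]] || [T [F p]]] )]]]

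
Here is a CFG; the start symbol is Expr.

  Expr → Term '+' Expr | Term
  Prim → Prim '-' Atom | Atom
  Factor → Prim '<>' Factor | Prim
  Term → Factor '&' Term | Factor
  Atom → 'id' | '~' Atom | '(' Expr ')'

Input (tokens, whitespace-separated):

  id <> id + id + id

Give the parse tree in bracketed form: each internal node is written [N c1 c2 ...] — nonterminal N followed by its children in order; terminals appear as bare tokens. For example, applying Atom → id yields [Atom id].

[Expr [Term [Factor [Prim [Atom id]] <> [Factor [Prim [Atom id]]]]] + [Expr [Term [Factor [Prim [Atom id]]]] + [Expr [Term [Factor [Prim [Atom id]]]]]]]

Expr
Term + Expr
Factor + Expr
Prim <> Factor + Expr
Atom <> Factor + Expr
id <> Factor + Expr
id <> Prim + Expr
id <> Atom + Expr
id <> id + Expr
id <> id + Term + Expr
id <> id + Factor + Expr
id <> id + Prim + Expr
id <> id + Atom + Expr
id <> id + id + Expr
id <> id + id + Term
id <> id + id + Factor
id <> id + id + Prim
id <> id + id + Atom
id <> id + id + id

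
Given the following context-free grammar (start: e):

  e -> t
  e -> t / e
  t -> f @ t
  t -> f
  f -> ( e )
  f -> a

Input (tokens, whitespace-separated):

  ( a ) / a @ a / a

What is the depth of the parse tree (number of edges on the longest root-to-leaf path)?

[e [t [f ( [e [t [f a]]] )]] / [e [t [f a] @ [t [f a]]] / [e [t [f a]]]]]

6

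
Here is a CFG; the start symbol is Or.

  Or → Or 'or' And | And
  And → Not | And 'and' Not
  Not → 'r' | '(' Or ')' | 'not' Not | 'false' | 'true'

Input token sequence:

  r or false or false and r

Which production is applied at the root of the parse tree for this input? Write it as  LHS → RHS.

Or → Or 'or' And

[Or [Or [Or [And [Not r]]] or [And [Not false]]] or [And [And [Not false]] and [Not r]]]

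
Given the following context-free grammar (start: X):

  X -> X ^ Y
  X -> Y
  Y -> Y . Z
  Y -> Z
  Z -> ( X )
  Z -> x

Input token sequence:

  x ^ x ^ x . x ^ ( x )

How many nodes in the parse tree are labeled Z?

[X [X [X [X [Y [Z x]]] ^ [Y [Z x]]] ^ [Y [Y [Z x]] . [Z x]]] ^ [Y [Z ( [X [Y [Z x]]] )]]]

6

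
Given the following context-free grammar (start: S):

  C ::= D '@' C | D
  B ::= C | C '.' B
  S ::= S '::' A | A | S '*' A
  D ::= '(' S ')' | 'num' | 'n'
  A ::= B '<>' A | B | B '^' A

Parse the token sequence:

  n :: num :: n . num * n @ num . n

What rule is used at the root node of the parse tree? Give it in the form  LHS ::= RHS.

[S [S [S [S [A [B [C [D n]]]]] :: [A [B [C [D num]]]]] :: [A [B [C [D n]] . [B [C [D num]]]]]] * [A [B [C [D n] @ [C [D num]]] . [B [C [D n]]]]]]

S ::= S '*' A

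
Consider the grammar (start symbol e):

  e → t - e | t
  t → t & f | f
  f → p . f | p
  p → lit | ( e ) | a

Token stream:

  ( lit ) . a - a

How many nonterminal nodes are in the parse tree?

14

[e [t [f [p ( [e [t [f [p lit]]]] )] . [f [p a]]]] - [e [t [f [p a]]]]]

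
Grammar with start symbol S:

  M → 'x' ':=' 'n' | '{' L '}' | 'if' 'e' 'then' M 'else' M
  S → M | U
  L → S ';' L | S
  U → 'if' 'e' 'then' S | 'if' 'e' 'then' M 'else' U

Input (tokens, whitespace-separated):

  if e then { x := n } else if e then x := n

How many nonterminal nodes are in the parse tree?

[S [U if e then [M { [L [S [M x := n]]] }] else [U if e then [S [M x := n]]]]]

9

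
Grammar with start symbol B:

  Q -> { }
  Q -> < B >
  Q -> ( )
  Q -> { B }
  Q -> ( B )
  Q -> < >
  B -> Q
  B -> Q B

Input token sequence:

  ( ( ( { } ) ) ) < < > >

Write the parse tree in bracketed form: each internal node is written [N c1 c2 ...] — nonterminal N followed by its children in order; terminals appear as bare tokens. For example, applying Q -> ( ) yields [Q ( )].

[B [Q ( [B [Q ( [B [Q ( [B [Q { }]] )]] )]] )] [B [Q < [B [Q < >]] >]]]

B
Q B
( B ) B
( Q ) B
( ( B ) ) B
( ( Q ) ) B
( ( ( B ) ) ) B
( ( ( Q ) ) ) B
( ( ( { } ) ) ) B
( ( ( { } ) ) ) Q
( ( ( { } ) ) ) < B >
( ( ( { } ) ) ) < Q >
( ( ( { } ) ) ) < < > >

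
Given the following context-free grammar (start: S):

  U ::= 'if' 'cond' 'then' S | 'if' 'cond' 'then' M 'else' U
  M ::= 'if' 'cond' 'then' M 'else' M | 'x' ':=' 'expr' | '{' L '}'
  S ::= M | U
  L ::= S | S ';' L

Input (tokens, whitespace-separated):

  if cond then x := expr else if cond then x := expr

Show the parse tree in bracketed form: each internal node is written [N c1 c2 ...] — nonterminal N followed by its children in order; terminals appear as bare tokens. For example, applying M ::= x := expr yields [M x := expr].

S
U
if cond then M else U
if cond then x := expr else U
if cond then x := expr else if cond then S
if cond then x := expr else if cond then M
if cond then x := expr else if cond then x := expr

[S [U if cond then [M x := expr] else [U if cond then [S [M x := expr]]]]]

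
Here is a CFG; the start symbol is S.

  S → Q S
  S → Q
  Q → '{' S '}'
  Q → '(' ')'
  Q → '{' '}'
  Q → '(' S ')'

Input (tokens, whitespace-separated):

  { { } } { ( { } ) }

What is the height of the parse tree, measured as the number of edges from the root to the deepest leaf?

[S [Q { [S [Q { }]] }] [S [Q { [S [Q ( [S [Q { }]] )]] }]]]

7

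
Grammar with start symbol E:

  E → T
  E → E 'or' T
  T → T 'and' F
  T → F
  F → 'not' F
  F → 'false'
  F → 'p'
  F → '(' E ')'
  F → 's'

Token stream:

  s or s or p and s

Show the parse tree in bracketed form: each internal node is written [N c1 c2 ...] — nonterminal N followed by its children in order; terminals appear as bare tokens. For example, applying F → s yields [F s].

[E [E [E [T [F s]]] or [T [F s]]] or [T [T [F p]] and [F s]]]

E
E or T
E or T or T
T or T or T
F or T or T
s or T or T
s or F or T
s or s or T
s or s or T and F
s or s or F and F
s or s or p and F
s or s or p and s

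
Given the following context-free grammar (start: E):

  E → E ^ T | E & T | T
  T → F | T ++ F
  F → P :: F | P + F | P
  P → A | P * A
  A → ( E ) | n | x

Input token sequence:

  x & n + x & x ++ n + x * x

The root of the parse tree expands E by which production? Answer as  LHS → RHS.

[E [E [E [T [F [P [A x]]]]] & [T [F [P [A n]] + [F [P [A x]]]]]] & [T [T [F [P [A x]]]] ++ [F [P [A n]] + [F [P [P [A x]] * [A x]]]]]]

E → E & T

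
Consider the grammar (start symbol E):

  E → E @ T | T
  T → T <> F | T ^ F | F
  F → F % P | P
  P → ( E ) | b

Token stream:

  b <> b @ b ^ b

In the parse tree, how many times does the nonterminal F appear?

[E [E [T [T [F [P b]]] <> [F [P b]]]] @ [T [T [F [P b]]] ^ [F [P b]]]]

4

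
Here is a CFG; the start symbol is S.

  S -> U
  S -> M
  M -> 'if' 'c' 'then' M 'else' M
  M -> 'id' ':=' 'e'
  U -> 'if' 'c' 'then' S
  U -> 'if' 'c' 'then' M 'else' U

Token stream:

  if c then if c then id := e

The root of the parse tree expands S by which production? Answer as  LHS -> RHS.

[S [U if c then [S [U if c then [S [M id := e]]]]]]

S -> U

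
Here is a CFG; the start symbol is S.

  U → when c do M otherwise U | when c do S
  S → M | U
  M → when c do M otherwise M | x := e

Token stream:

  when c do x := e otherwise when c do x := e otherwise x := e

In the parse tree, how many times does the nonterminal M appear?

[S [M when c do [M x := e] otherwise [M when c do [M x := e] otherwise [M x := e]]]]

5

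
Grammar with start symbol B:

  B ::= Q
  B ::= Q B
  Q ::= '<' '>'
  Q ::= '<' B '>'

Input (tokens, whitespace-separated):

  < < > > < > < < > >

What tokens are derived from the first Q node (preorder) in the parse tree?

[B [Q < [B [Q < >]] >] [B [Q < >] [B [Q < [B [Q < >]] >]]]]

< < > >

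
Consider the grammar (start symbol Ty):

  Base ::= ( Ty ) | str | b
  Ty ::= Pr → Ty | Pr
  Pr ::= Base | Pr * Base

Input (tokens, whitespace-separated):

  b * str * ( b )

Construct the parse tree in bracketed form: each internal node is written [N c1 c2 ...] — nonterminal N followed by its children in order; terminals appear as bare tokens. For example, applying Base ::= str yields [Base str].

[Ty [Pr [Pr [Pr [Base b]] * [Base str]] * [Base ( [Ty [Pr [Base b]]] )]]]

Ty
Pr
Pr * Base
Pr * Base * Base
Base * Base * Base
b * Base * Base
b * str * Base
b * str * ( Ty )
b * str * ( Pr )
b * str * ( Base )
b * str * ( b )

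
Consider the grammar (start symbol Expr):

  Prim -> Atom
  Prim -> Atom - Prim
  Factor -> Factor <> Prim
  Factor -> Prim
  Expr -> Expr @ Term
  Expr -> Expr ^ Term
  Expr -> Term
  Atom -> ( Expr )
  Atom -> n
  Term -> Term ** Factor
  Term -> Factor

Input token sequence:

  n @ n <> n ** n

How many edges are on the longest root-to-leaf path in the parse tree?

[Expr [Expr [Term [Factor [Prim [Atom n]]]]] @ [Term [Term [Factor [Factor [Prim [Atom n]]] <> [Prim [Atom n]]]] ** [Factor [Prim [Atom n]]]]]

7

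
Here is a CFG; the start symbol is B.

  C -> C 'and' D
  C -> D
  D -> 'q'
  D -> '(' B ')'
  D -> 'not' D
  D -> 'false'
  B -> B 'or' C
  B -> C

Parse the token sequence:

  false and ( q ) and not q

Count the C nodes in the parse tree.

[B [C [C [C [D false]] and [D ( [B [C [D q]]] )]] and [D not [D q]]]]

4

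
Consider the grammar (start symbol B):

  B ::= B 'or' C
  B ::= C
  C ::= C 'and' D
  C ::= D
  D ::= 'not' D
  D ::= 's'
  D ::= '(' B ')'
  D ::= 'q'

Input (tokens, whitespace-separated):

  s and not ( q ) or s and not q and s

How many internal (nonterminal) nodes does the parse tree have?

17

[B [B [C [C [D s]] and [D not [D ( [B [C [D q]]] )]]]] or [C [C [C [D s]] and [D not [D q]]] and [D s]]]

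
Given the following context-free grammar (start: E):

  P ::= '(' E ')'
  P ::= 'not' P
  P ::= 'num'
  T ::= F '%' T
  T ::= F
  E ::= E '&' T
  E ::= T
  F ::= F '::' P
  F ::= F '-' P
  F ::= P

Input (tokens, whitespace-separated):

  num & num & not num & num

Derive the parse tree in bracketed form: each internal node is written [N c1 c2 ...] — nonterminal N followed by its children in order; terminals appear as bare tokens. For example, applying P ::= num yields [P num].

[E [E [E [E [T [F [P num]]]] & [T [F [P num]]]] & [T [F [P not [P num]]]]] & [T [F [P num]]]]

E
E & T
E & T & T
E & T & T & T
T & T & T & T
F & T & T & T
P & T & T & T
num & T & T & T
num & F & T & T
num & P & T & T
num & num & T & T
num & num & F & T
num & num & P & T
num & num & not P & T
num & num & not num & T
num & num & not num & F
num & num & not num & P
num & num & not num & num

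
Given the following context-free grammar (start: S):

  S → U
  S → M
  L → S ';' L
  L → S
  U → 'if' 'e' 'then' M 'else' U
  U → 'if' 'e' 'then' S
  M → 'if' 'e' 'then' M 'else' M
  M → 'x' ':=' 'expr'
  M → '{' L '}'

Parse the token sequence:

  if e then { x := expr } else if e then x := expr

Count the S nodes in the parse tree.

3

[S [U if e then [M { [L [S [M x := expr]]] }] else [U if e then [S [M x := expr]]]]]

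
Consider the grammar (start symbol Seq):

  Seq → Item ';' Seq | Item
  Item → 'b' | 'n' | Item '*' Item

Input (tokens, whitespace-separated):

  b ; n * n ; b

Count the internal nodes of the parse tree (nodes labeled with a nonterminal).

8

[Seq [Item b] ; [Seq [Item [Item n] * [Item n]] ; [Seq [Item b]]]]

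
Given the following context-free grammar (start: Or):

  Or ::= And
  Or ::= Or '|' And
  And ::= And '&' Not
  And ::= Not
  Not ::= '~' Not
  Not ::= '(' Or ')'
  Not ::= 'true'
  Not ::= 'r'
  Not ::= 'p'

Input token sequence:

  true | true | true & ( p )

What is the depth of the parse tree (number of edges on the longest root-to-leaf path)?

[Or [Or [Or [And [Not true]]] | [And [Not true]]] | [And [And [Not true]] & [Not ( [Or [And [Not p]]] )]]]

6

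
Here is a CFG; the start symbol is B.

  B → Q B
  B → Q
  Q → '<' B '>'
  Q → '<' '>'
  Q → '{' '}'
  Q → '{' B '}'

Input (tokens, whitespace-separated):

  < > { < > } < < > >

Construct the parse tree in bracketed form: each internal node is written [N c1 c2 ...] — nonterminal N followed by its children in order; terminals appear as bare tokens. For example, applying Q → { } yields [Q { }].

B
Q B
< > B
< > Q B
< > { B } B
< > { Q } B
< > { < > } B
< > { < > } Q
< > { < > } < B >
< > { < > } < Q >
< > { < > } < < > >

[B [Q < >] [B [Q { [B [Q < >]] }] [B [Q < [B [Q < >]] >]]]]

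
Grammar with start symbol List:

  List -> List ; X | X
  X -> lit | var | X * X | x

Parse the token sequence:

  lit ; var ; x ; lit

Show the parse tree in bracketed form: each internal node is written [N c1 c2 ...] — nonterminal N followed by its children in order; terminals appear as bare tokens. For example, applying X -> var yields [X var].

[List [List [List [List [X lit]] ; [X var]] ; [X x]] ; [X lit]]

List
List ; X
List ; X ; X
List ; X ; X ; X
X ; X ; X ; X
lit ; X ; X ; X
lit ; var ; X ; X
lit ; var ; x ; X
lit ; var ; x ; lit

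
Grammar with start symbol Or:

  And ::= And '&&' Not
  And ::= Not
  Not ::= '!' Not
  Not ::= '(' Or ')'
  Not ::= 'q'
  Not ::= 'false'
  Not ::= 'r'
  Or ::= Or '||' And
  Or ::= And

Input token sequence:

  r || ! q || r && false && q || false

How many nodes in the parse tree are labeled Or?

[Or [Or [Or [Or [And [Not r]]] || [And [Not ! [Not q]]]] || [And [And [And [Not r]] && [Not false]] && [Not q]]] || [And [Not false]]]

4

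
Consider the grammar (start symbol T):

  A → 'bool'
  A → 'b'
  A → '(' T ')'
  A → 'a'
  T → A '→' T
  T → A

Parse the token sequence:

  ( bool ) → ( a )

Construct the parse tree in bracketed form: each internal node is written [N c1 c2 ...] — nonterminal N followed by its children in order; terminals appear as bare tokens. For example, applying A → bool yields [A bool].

[T [A ( [T [A bool]] )] → [T [A ( [T [A a]] )]]]

T
A → T
( T ) → T
( A ) → T
( bool ) → T
( bool ) → A
( bool ) → ( T )
( bool ) → ( A )
( bool ) → ( a )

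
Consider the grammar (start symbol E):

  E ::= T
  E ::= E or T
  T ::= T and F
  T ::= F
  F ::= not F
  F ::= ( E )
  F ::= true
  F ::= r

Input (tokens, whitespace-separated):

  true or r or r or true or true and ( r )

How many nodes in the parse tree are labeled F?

[E [E [E [E [E [T [F true]]] or [T [F r]]] or [T [F r]]] or [T [F true]]] or [T [T [F true]] and [F ( [E [T [F r]]] )]]]

7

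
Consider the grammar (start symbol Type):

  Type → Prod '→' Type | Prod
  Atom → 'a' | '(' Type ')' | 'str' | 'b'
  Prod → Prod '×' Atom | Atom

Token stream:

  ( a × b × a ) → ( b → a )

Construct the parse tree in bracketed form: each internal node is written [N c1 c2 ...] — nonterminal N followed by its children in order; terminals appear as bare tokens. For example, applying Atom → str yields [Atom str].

[Type [Prod [Atom ( [Type [Prod [Prod [Prod [Atom a]] × [Atom b]] × [Atom a]]] )]] → [Type [Prod [Atom ( [Type [Prod [Atom b]] → [Type [Prod [Atom a]]]] )]]]]

Type
Prod → Type
Atom → Type
( Type ) → Type
( Prod ) → Type
( Prod × Atom ) → Type
( Prod × Atom × Atom ) → Type
( Atom × Atom × Atom ) → Type
( a × Atom × Atom ) → Type
( a × b × Atom ) → Type
( a × b × a ) → Type
( a × b × a ) → Prod
( a × b × a ) → Atom
( a × b × a ) → ( Type )
( a × b × a ) → ( Prod → Type )
( a × b × a ) → ( Atom → Type )
( a × b × a ) → ( b → Type )
( a × b × a ) → ( b → Prod )
( a × b × a ) → ( b → Atom )
( a × b × a ) → ( b → a )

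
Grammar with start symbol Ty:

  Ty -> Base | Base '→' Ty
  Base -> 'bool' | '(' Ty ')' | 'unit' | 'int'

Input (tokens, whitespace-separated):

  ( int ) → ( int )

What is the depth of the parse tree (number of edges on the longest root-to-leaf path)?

[Ty [Base ( [Ty [Base int]] )] → [Ty [Base ( [Ty [Base int]] )]]]

5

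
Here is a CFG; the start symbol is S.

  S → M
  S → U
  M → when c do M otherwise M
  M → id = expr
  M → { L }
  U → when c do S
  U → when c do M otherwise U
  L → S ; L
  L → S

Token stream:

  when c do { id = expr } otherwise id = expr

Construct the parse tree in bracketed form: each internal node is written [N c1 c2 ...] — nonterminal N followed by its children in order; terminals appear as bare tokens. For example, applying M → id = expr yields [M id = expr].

S
M
when c do M otherwise M
when c do { L } otherwise M
when c do { S } otherwise M
when c do { M } otherwise M
when c do { id = expr } otherwise M
when c do { id = expr } otherwise id = expr

[S [M when c do [M { [L [S [M id = expr]]] }] otherwise [M id = expr]]]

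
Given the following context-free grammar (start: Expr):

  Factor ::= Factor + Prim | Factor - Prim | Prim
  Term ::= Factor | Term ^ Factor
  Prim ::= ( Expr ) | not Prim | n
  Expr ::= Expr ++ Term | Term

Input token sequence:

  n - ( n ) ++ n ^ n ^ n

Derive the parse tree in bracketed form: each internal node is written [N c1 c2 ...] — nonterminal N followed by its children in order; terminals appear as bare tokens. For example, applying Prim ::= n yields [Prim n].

[Expr [Expr [Term [Factor [Factor [Prim n]] - [Prim ( [Expr [Term [Factor [Prim n]]]] )]]]] ++ [Term [Term [Term [Factor [Prim n]]] ^ [Factor [Prim n]]] ^ [Factor [Prim n]]]]

Expr
Expr ++ Term
Term ++ Term
Factor ++ Term
Factor - Prim ++ Term
Prim - Prim ++ Term
n - Prim ++ Term
n - ( Expr ) ++ Term
n - ( Term ) ++ Term
n - ( Factor ) ++ Term
n - ( Prim ) ++ Term
n - ( n ) ++ Term
n - ( n ) ++ Term ^ Factor
n - ( n ) ++ Term ^ Factor ^ Factor
n - ( n ) ++ Factor ^ Factor ^ Factor
n - ( n ) ++ Prim ^ Factor ^ Factor
n - ( n ) ++ n ^ Factor ^ Factor
n - ( n ) ++ n ^ Prim ^ Factor
n - ( n ) ++ n ^ n ^ Factor
n - ( n ) ++ n ^ n ^ Prim
n - ( n ) ++ n ^ n ^ n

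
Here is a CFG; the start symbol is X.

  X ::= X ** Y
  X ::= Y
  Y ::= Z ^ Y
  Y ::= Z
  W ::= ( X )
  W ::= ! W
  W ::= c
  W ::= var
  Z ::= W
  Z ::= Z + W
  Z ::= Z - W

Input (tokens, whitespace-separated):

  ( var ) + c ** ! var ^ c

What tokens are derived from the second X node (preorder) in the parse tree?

( var ) + c

[X [X [Y [Z [Z [W ( [X [Y [Z [W var]]]] )]] + [W c]]]] ** [Y [Z [W ! [W var]]] ^ [Y [Z [W c]]]]]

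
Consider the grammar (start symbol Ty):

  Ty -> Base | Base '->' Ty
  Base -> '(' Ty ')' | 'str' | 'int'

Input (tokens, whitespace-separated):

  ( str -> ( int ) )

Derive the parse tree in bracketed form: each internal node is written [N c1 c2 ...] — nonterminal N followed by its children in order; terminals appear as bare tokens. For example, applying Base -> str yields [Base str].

[Ty [Base ( [Ty [Base str] -> [Ty [Base ( [Ty [Base int]] )]]] )]]

Ty
Base
( Ty )
( Base -> Ty )
( str -> Ty )
( str -> Base )
( str -> ( Ty ) )
( str -> ( Base ) )
( str -> ( int ) )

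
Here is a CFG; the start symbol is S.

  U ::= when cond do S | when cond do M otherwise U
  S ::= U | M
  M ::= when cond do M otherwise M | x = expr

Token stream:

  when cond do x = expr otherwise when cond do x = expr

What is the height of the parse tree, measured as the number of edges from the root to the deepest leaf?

[S [U when cond do [M x = expr] otherwise [U when cond do [S [M x = expr]]]]]

5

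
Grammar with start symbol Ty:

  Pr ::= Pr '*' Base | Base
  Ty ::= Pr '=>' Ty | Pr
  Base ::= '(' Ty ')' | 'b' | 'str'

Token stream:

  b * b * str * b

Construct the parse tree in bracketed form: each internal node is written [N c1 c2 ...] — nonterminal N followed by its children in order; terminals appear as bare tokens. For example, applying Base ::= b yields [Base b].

[Ty [Pr [Pr [Pr [Pr [Base b]] * [Base b]] * [Base str]] * [Base b]]]

Ty
Pr
Pr * Base
Pr * Base * Base
Pr * Base * Base * Base
Base * Base * Base * Base
b * Base * Base * Base
b * b * Base * Base
b * b * str * Base
b * b * str * b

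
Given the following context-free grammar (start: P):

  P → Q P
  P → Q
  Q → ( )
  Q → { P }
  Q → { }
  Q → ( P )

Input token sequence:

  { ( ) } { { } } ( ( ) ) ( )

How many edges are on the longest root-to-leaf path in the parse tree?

6

[P [Q { [P [Q ( )]] }] [P [Q { [P [Q { }]] }] [P [Q ( [P [Q ( )]] )] [P [Q ( )]]]]]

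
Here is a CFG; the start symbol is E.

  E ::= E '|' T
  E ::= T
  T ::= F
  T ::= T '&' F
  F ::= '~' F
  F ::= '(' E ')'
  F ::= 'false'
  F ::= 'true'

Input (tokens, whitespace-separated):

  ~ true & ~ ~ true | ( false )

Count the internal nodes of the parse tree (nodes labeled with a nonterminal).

[E [E [T [T [F ~ [F true]]] & [F ~ [F ~ [F true]]]]] | [T [F ( [E [T [F false]]] )]]]

14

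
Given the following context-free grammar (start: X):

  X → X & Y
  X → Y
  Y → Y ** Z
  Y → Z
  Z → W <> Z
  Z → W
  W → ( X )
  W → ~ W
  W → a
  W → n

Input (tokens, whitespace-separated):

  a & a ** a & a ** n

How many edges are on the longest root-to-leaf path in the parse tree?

[X [X [X [Y [Z [W a]]]] & [Y [Y [Z [W a]]] ** [Z [W a]]]] & [Y [Y [Z [W a]]] ** [Z [W n]]]]

6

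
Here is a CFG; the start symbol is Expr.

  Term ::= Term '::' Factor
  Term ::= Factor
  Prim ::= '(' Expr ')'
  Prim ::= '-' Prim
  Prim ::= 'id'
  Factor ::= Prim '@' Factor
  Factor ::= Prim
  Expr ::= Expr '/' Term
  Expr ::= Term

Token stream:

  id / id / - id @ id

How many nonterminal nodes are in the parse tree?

[Expr [Expr [Expr [Term [Factor [Prim id]]]] / [Term [Factor [Prim id]]]] / [Term [Factor [Prim - [Prim id]] @ [Factor [Prim id]]]]]

15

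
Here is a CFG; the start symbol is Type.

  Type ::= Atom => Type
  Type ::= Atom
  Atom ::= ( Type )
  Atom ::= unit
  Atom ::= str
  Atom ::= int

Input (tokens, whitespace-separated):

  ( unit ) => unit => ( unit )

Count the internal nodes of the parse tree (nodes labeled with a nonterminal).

10

[Type [Atom ( [Type [Atom unit]] )] => [Type [Atom unit] => [Type [Atom ( [Type [Atom unit]] )]]]]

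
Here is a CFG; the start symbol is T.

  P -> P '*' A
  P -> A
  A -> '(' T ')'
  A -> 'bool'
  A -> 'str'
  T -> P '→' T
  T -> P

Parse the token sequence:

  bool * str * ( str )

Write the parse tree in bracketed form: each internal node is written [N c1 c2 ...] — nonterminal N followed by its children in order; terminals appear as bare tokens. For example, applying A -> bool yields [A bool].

[T [P [P [P [A bool]] * [A str]] * [A ( [T [P [A str]]] )]]]

T
P
P * A
P * A * A
A * A * A
bool * A * A
bool * str * A
bool * str * ( T )
bool * str * ( P )
bool * str * ( A )
bool * str * ( str )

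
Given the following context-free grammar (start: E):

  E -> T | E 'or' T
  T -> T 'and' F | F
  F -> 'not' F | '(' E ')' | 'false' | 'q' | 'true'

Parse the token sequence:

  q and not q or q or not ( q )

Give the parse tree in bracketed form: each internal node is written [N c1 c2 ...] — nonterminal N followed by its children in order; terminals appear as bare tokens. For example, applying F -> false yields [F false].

E
E or T
E or T or T
T or T or T
T and F or T or T
F and F or T or T
q and F or T or T
q and not F or T or T
q and not q or T or T
q and not q or F or T
q and not q or q or T
q and not q or q or F
q and not q or q or not F
q and not q or q or not ( E )
q and not q or q or not ( T )
q and not q or q or not ( F )
q and not q or q or not ( q )

[E [E [E [T [T [F q]] and [F not [F q]]]] or [T [F q]]] or [T [F not [F ( [E [T [F q]]] )]]]]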